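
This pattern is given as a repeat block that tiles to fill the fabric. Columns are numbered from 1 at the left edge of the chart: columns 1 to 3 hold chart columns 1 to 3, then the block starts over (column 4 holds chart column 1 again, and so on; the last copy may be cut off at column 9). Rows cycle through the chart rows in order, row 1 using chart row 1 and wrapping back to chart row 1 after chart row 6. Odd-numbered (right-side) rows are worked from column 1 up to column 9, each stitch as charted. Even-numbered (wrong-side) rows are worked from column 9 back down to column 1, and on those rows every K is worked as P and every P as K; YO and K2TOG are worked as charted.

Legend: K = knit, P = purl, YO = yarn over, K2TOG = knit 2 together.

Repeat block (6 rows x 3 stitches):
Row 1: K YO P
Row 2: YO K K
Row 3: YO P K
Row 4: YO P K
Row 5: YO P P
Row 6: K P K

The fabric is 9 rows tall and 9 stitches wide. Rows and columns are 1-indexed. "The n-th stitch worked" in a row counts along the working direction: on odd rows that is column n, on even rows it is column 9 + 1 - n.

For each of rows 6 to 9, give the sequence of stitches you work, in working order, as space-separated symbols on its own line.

Row 6: chart row 6, WS - tiled (columns 1-9): K P K K P K K P K; work from column 9 back to 1 with K<->P swapped.
Row 7: chart row 1, RS - tile across columns 1-9 and work as-is.
Row 8: chart row 2, WS - tiled (columns 1-9): YO K K YO K K YO K K; work from column 9 back to 1 with K<->P swapped.
Row 9: chart row 3, RS - tile across columns 1-9 and work as-is.

Result:
P K P P K P P K P
K YO P K YO P K YO P
P P YO P P YO P P YO
YO P K YO P K YO P K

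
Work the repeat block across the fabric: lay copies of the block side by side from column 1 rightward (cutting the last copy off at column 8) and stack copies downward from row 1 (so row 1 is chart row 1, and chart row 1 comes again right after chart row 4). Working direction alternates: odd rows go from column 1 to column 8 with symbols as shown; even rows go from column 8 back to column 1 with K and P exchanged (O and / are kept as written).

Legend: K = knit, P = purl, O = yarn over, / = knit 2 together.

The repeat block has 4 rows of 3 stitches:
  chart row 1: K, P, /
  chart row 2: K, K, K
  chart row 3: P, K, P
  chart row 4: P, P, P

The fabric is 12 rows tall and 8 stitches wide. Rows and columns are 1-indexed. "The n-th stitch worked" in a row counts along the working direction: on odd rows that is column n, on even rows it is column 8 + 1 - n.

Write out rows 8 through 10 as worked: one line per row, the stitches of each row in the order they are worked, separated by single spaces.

Rows as worked:
K K K K K K K K
K P / K P / K P
P P P P P P P P

Derivation:
Row 8: chart row 4, WS - tiled (columns 1-8): P P P P P P P P; work from column 8 back to 1 with K<->P swapped.
Row 9: chart row 1, RS - tile across columns 1-8 and work as-is.
Row 10: chart row 2, WS - tiled (columns 1-8): K K K K K K K K; work from column 8 back to 1 with K<->P swapped.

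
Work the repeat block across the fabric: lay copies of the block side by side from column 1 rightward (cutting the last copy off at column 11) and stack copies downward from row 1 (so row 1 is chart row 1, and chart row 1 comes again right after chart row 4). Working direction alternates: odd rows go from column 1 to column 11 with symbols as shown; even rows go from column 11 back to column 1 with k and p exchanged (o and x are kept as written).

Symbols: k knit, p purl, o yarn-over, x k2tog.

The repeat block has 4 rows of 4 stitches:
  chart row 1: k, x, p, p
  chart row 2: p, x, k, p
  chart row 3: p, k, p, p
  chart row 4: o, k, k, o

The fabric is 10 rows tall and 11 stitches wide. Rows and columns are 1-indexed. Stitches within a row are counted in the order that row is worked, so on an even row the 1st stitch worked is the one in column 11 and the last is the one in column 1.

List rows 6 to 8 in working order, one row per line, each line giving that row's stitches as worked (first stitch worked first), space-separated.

Row 6: chart row 2, WS - tiled (columns 1-11): p x k p p x k p p x k; work from column 11 back to 1 with k<->p swapped.
Row 7: chart row 3, RS - tile across columns 1-11 and work as-is.
Row 8: chart row 4, WS - tiled (columns 1-11): o k k o o k k o o k k; work from column 11 back to 1 with k<->p swapped.

Rows as worked:
p x k k p x k k p x k
p k p p p k p p p k p
p p o o p p o o p p o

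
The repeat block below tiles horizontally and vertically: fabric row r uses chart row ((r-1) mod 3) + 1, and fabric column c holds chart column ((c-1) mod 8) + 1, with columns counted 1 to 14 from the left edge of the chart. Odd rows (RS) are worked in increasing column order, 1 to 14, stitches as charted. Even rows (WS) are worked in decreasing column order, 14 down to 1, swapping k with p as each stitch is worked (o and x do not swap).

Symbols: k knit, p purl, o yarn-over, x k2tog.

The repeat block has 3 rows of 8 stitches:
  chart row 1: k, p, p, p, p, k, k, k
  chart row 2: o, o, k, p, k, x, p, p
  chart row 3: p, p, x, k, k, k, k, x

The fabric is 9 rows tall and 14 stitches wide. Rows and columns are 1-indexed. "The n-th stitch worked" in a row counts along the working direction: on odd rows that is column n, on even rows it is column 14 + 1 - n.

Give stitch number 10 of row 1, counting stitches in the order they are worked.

Row 1 uses chart row ((1-1) mod 3)+1 = 1. Row 1 is odd, so RS.
Chart row 1 tiled across columns 1-14: k p p p p k k k k p p p p k
Right side: take the tiled row as-is (worked left to right from column 1).
The 10th stitch worked is p.

Result:
p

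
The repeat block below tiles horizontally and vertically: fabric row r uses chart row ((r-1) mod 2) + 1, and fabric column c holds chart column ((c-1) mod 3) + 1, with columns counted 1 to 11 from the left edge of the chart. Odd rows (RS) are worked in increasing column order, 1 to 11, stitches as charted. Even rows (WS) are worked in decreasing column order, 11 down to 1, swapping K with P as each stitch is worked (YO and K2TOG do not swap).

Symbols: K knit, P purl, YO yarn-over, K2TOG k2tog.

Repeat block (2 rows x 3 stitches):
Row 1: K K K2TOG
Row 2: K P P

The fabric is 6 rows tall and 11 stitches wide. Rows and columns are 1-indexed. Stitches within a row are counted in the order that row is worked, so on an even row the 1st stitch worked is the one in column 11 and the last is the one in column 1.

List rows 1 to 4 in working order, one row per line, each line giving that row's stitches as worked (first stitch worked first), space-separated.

Row 1: chart row 1, RS - tile across columns 1-11 and work as-is.
Row 2: chart row 2, WS - tiled (columns 1-11): K P P K P P K P P K P; work from column 11 back to 1 with K<->P swapped.
Row 3: chart row 1, RS - tile across columns 1-11 and work as-is.
Row 4: chart row 2, WS - tiled (columns 1-11): K P P K P P K P P K P; work from column 11 back to 1 with K<->P swapped.

Rows as worked:
K K K2TOG K K K2TOG K K K2TOG K K
K P K K P K K P K K P
K K K2TOG K K K2TOG K K K2TOG K K
K P K K P K K P K K P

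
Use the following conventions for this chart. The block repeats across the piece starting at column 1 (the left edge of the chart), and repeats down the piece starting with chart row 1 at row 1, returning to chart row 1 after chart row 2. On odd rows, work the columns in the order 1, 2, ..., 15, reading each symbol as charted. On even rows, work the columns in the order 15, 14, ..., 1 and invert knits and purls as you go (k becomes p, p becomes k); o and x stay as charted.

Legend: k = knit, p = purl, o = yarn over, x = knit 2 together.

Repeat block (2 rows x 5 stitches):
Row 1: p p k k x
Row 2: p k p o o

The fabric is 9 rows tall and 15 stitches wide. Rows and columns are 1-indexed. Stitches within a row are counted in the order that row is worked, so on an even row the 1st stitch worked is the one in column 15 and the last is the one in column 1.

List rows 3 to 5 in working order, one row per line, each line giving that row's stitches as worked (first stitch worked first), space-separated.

Row 3: chart row 1, RS - tile across columns 1-15 and work as-is.
Row 4: chart row 2, WS - tiled (columns 1-15): p k p o o p k p o o p k p o o; work from column 15 back to 1 with k<->p swapped.
Row 5: chart row 1, RS - tile across columns 1-15 and work as-is.

Rows as worked:
p p k k x p p k k x p p k k x
o o k p k o o k p k o o k p k
p p k k x p p k k x p p k k x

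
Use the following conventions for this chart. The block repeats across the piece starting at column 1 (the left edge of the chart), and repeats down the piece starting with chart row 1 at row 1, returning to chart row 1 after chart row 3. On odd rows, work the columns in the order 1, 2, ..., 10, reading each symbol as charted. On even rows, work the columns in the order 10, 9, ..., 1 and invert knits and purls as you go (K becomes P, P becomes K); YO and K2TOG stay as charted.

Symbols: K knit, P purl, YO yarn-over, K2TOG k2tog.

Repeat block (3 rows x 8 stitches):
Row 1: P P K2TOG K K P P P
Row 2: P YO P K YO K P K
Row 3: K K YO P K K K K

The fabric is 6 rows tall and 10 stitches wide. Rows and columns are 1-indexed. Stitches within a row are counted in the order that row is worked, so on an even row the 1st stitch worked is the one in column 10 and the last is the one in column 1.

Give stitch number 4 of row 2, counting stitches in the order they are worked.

For row 2: chart row = ((2-1) mod 3) + 1 = 2; this is a WS (even) row.
Chart row 2 tiled across columns 1-10: P YO P K YO K P K P YO
WS: work from column 10 back to column 1 (reverse the tiled row), swapping K<->P (YO and K2TOG unchanged).
Row 2 as worked: YO K P K P YO P K YO K
The 4th stitch worked is K.

== STITCH ==
K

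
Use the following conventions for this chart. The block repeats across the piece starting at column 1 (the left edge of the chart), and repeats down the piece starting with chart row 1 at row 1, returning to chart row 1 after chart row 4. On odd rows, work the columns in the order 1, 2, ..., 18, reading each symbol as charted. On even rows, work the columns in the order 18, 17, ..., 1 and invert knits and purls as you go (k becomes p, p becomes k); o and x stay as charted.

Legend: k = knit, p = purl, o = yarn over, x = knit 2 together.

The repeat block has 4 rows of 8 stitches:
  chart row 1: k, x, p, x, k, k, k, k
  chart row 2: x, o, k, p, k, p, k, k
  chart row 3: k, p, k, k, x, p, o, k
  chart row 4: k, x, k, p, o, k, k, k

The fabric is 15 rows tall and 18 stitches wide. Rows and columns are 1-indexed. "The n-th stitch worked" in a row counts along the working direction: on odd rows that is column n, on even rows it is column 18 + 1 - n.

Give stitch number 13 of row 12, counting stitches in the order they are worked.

For row 12: chart row = ((12-1) mod 4) + 1 = 4; this is a WS (even) row.
Chart row 4 tiled across columns 1-18: k x k p o k k k k x k p o k k k k x
WS row: flip the tiled sequence (start at column 18) and apply k<->p; o and x stay.
Row 12 as worked: x p p p p o k p x p p p p o k p x p
The 13th stitch worked is p.

== STITCH ==
p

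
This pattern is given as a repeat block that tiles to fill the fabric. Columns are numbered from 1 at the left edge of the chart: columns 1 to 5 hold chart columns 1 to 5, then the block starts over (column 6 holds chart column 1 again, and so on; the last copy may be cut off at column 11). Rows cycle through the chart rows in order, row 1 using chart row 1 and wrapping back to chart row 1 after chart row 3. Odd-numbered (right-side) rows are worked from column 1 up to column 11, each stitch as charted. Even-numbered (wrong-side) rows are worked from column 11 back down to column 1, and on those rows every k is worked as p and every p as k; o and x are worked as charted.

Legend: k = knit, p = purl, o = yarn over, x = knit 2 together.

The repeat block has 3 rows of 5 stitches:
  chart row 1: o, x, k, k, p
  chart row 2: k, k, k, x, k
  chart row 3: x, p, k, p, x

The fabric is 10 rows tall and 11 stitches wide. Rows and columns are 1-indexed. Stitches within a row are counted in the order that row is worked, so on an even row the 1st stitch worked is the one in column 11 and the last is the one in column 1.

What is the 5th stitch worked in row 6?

== STITCH ==
k

Derivation:
Row 6 uses chart row ((6-1) mod 3)+1 = 3. Row 6 is even, so WS.
Chart row 3 tiled across columns 1-11: x p k p x x p k p x x
Wrong side: read the tiled row from column 11 down to 1 and exchange k with p (leave o, x).
Row 6 as worked: x x k p k x x k p k x
Stitch 5 in working order -> k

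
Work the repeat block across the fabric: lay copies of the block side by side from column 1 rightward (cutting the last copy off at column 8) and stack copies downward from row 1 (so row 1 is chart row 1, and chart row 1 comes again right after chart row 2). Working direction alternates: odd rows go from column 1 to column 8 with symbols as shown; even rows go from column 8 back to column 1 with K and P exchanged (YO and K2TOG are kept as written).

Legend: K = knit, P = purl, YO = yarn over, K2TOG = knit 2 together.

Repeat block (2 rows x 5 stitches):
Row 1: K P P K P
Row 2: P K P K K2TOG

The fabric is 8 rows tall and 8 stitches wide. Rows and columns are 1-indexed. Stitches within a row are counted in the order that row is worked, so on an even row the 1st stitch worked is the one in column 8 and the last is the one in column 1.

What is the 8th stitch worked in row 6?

Row 6: (6-1) mod 2 = 1, so use chart row 2. Even row -> WS.
Chart row 2 tiled across columns 1-8: P K P K K2TOG P K P
WS row: flip the tiled sequence (start at column 8) and apply K<->P; YO and K2TOG stay.
Row 6 as worked: K P K K2TOG P K P K
The 8th stitch worked is K.

== STITCH ==
K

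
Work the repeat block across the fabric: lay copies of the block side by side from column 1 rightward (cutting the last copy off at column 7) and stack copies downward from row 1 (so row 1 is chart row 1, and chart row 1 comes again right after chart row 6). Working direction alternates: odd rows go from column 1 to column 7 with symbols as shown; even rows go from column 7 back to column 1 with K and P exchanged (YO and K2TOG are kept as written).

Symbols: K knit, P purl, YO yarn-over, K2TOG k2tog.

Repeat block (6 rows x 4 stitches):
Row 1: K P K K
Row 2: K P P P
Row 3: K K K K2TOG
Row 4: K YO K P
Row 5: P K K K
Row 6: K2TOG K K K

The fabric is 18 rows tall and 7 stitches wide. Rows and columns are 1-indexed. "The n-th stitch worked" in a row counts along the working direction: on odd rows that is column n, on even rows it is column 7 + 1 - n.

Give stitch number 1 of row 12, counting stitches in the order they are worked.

For row 12: chart row = ((12-1) mod 6) + 1 = 6; this is a WS (even) row.
Chart row 6 tiled across columns 1-7: K2TOG K K K K2TOG K K
Wrong side: read the tiled row from column 7 down to 1 and exchange K with P (leave YO, K2TOG).
Row 12 as worked: P P K2TOG P P P K2TOG
Counting 1 along the worked row gives P.

Result:
P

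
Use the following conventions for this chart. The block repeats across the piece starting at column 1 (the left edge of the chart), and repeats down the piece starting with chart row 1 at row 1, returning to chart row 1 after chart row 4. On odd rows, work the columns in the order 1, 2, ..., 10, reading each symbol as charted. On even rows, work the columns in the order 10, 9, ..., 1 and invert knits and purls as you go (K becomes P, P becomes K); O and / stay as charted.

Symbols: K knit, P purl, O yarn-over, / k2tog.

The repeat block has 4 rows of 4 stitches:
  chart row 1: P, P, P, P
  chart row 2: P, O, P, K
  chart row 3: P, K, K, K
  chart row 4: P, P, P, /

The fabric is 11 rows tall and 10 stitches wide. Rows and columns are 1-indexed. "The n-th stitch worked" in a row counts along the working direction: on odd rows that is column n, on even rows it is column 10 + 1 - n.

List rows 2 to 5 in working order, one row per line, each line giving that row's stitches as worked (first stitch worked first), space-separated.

Row 2: chart row 2, WS - tiled (columns 1-10): P O P K P O P K P O; work from column 10 back to 1 with K<->P swapped.
Row 3: chart row 3, RS - tile across columns 1-10 and work as-is.
Row 4: chart row 4, WS - tiled (columns 1-10): P P P / P P P / P P; work from column 10 back to 1 with K<->P swapped.
Row 5: chart row 1, RS - tile across columns 1-10 and work as-is.

Result:
O K P K O K P K O K
P K K K P K K K P K
K K / K K K / K K K
P P P P P P P P P P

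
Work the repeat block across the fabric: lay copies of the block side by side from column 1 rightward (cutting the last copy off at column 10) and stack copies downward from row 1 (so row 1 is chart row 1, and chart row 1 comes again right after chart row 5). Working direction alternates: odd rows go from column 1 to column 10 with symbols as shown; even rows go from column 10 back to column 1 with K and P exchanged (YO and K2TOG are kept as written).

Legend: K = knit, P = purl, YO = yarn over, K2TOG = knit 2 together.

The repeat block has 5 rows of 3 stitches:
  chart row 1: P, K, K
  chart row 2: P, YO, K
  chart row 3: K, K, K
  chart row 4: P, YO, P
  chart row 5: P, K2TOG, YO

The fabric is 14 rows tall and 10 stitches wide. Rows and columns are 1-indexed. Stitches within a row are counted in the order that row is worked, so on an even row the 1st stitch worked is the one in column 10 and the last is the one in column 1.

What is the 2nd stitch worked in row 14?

Row 14 uses chart row ((14-1) mod 5)+1 = 4. Row 14 is even, so WS.
Chart row 4 tiled across columns 1-10: P YO P P YO P P YO P P
Wrong side: read the tiled row from column 10 down to 1 and exchange K with P (leave YO, K2TOG).
Row 14 as worked: K K YO K K YO K K YO K
Stitch 2 in working order -> K

Result:
K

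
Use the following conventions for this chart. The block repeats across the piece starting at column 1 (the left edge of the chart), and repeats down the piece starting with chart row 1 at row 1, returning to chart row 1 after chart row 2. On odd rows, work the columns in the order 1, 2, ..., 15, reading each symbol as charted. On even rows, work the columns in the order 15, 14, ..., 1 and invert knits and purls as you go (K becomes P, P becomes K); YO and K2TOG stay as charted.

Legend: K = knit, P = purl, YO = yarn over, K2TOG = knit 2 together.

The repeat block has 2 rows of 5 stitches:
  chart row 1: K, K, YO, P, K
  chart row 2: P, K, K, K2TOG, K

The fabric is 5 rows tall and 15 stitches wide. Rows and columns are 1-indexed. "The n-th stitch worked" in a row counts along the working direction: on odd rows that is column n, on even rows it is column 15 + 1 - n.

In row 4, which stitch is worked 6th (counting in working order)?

== STITCH ==
P

Derivation:
For row 4: chart row = ((4-1) mod 2) + 1 = 2; this is a WS (even) row.
Chart row 2 tiled across columns 1-15: P K K K2TOG K P K K K2TOG K P K K K2TOG K
WS row: flip the tiled sequence (start at column 15) and apply K<->P; YO and K2TOG stay.
Row 4 as worked: P K2TOG P P K P K2TOG P P K P K2TOG P P K
Stitch 6 in working order -> P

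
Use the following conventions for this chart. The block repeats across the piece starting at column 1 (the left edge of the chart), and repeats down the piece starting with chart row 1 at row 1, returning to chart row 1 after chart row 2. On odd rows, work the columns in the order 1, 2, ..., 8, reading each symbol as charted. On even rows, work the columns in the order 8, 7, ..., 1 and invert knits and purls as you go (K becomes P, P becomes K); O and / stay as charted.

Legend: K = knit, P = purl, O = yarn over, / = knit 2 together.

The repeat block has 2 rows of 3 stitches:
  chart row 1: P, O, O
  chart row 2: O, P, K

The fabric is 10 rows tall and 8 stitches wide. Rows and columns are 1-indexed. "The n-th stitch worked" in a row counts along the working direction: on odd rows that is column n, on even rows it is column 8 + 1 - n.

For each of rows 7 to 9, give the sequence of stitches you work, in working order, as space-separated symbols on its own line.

Row 7: chart row 1, RS - tile across columns 1-8 and work as-is.
Row 8: chart row 2, WS - tiled (columns 1-8): O P K O P K O P; work from column 8 back to 1 with K<->P swapped.
Row 9: chart row 1, RS - tile across columns 1-8 and work as-is.

Rows as worked:
P O O P O O P O
K O P K O P K O
P O O P O O P O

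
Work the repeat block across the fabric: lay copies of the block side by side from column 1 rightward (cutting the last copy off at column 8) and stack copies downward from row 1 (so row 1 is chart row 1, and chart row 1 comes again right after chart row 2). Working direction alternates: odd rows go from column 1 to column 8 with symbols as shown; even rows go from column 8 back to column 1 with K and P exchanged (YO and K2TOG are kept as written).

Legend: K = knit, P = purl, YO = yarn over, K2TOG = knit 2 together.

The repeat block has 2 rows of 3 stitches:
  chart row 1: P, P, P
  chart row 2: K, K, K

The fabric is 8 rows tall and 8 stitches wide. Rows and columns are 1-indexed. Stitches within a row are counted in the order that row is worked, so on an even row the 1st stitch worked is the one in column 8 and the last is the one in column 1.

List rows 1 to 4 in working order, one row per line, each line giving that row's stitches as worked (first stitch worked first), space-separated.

== ROWS AS WORKED ==
P P P P P P P P
P P P P P P P P
P P P P P P P P
P P P P P P P P

Derivation:
Row 1: chart row 1, RS - tile across columns 1-8 and work as-is.
Row 2: chart row 2, WS - tiled (columns 1-8): K K K K K K K K; work from column 8 back to 1 with K<->P swapped.
Row 3: chart row 1, RS - tile across columns 1-8 and work as-is.
Row 4: chart row 2, WS - tiled (columns 1-8): K K K K K K K K; work from column 8 back to 1 with K<->P swapped.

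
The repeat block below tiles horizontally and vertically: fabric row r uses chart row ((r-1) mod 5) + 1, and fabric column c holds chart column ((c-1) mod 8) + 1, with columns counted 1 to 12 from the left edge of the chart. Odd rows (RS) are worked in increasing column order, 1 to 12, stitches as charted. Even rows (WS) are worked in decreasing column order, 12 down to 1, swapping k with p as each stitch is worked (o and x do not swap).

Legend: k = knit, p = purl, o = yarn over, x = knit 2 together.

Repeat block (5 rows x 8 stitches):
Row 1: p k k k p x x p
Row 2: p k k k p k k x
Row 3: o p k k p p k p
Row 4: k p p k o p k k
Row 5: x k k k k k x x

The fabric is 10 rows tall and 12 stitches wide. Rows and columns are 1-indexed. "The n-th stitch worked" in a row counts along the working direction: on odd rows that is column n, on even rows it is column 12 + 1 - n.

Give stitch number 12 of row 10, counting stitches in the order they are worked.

For row 10: chart row = ((10-1) mod 5) + 1 = 5; this is a WS (even) row.
Chart row 5 tiled across columns 1-12: x k k k k k x x x k k k
WS: work from column 12 back to column 1 (reverse the tiled row), swapping k<->p (o and x unchanged).
Row 10 as worked: p p p x x x p p p p p x
Stitch 12 in working order -> x

Stitch:
x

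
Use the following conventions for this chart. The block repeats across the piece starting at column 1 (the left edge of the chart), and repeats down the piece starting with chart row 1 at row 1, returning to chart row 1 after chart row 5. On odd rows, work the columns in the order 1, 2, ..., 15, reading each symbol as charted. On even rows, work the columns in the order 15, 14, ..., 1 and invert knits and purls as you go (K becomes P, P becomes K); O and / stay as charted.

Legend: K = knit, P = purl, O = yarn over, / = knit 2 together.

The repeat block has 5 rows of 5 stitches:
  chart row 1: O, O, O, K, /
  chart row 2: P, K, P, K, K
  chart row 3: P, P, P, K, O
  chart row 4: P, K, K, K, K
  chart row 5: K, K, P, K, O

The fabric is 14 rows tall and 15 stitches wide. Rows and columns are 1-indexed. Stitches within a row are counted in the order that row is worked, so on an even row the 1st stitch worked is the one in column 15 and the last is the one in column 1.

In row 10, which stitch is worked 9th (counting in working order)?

Result:
P

Derivation:
Row 10: (10-1) mod 5 = 4, so use chart row 5. Even row -> WS.
Chart row 5 tiled across columns 1-15: K K P K O K K P K O K K P K O
WS: work from column 15 back to column 1 (reverse the tiled row), swapping K<->P (O and / unchanged).
Row 10 as worked: O P K P P O P K P P O P K P P
Stitch 9 in working order -> P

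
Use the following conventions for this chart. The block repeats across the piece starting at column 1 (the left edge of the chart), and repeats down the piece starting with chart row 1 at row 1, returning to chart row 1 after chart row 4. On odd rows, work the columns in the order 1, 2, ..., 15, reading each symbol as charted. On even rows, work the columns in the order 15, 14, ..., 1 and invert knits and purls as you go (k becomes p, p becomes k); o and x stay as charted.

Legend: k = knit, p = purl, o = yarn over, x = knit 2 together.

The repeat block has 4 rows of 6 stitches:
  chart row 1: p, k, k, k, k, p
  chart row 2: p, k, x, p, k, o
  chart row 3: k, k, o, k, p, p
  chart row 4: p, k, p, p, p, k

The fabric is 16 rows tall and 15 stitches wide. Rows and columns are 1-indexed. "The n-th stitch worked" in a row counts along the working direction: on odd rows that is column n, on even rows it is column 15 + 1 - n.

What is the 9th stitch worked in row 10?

Result:
k

Derivation:
Row 10 uses chart row ((10-1) mod 4)+1 = 2. Row 10 is even, so WS.
Chart row 2 tiled across columns 1-15: p k x p k o p k x p k o p k x
WS row: flip the tiled sequence (start at column 15) and apply k<->p; o and x stay.
Row 10 as worked: x p k o p k x p k o p k x p k
Counting 9 along the worked row gives k.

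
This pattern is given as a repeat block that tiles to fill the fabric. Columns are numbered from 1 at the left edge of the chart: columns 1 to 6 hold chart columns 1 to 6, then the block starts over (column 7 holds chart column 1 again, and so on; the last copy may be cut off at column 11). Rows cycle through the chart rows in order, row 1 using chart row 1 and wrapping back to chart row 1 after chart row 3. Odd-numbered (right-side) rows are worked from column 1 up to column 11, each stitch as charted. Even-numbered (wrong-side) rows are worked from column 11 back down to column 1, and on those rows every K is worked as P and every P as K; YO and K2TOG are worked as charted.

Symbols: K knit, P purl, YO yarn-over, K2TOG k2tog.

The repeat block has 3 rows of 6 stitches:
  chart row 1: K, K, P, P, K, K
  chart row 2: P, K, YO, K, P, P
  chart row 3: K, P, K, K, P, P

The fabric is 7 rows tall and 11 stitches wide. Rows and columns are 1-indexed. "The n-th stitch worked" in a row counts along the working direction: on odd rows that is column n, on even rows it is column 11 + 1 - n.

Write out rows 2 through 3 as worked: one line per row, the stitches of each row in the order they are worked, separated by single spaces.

Row 2: chart row 2, WS - tiled (columns 1-11): P K YO K P P P K YO K P; work from column 11 back to 1 with K<->P swapped.
Row 3: chart row 3, RS - tile across columns 1-11 and work as-is.

== ROWS AS WORKED ==
K P YO P K K K P YO P K
K P K K P P K P K K P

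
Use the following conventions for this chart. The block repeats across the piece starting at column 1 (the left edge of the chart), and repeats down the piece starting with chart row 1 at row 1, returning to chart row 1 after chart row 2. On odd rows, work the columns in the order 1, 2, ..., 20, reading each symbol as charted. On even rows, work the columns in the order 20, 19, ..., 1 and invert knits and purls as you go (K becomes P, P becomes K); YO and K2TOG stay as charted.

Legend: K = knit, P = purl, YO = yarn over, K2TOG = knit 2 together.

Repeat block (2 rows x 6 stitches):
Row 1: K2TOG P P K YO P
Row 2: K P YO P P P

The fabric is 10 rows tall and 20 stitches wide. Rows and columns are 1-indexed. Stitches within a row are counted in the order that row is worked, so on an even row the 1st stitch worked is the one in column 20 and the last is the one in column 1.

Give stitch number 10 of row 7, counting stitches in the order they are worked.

Row 7: (7-1) mod 2 = 0, so use chart row 1. Odd row -> RS.
Chart row 1 tiled across columns 1-20: K2TOG P P K YO P K2TOG P P K YO P K2TOG P P K YO P K2TOG P
Right side: take the tiled row as-is (worked left to right from column 1).
The 10th stitch worked is K.

Result:
K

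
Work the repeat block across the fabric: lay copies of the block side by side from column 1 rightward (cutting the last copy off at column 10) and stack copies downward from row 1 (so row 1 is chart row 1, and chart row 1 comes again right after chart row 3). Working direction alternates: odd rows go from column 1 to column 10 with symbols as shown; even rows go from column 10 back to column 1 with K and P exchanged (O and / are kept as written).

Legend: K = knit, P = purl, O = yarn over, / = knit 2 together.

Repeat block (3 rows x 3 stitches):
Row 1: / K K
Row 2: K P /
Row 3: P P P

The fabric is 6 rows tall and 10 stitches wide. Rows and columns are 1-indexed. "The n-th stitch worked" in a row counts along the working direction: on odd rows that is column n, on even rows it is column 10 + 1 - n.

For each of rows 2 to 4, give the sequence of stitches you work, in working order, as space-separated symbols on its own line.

Row 2: chart row 2, WS - tiled (columns 1-10): K P / K P / K P / K; work from column 10 back to 1 with K<->P swapped.
Row 3: chart row 3, RS - tile across columns 1-10 and work as-is.
Row 4: chart row 1, WS - tiled (columns 1-10): / K K / K K / K K /; work from column 10 back to 1 with K<->P swapped.

== ROWS AS WORKED ==
P / K P / K P / K P
P P P P P P P P P P
/ P P / P P / P P /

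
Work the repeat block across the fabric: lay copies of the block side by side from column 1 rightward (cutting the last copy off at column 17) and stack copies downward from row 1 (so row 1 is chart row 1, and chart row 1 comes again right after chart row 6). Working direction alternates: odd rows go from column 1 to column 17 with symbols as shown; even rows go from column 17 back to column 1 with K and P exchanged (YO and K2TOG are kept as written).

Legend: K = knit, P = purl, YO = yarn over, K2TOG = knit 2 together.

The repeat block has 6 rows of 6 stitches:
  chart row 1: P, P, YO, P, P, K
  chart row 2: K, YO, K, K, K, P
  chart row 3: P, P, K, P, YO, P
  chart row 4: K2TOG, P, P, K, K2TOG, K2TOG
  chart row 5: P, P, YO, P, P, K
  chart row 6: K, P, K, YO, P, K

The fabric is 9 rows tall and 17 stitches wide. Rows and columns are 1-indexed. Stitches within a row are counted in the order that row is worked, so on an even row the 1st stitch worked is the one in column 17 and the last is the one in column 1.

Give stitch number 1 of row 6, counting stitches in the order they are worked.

Result:
K

Derivation:
For row 6: chart row = ((6-1) mod 6) + 1 = 6; this is a WS (even) row.
Chart row 6 tiled across columns 1-17: K P K YO P K K P K YO P K K P K YO P
WS row: flip the tiled sequence (start at column 17) and apply K<->P; YO and K2TOG stay.
Row 6 as worked: K YO P K P P K YO P K P P K YO P K P
Stitch 1 in working order -> K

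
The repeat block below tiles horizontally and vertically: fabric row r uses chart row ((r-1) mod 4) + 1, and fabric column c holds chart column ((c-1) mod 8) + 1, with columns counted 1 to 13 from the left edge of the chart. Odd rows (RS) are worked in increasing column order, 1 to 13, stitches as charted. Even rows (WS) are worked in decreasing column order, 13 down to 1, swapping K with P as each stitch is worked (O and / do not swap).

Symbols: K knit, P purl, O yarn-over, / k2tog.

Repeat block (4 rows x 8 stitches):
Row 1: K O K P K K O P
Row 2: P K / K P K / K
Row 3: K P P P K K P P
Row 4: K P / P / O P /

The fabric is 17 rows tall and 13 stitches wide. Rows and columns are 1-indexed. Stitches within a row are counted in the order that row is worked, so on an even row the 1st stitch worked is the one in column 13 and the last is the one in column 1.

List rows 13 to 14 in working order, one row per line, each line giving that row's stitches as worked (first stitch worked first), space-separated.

== ROWS AS WORKED ==
K O K P K K O P K O K P K
K P / P K P / P K P / P K

Derivation:
Row 13: chart row 1, RS - tile across columns 1-13 and work as-is.
Row 14: chart row 2, WS - tiled (columns 1-13): P K / K P K / K P K / K P; work from column 13 back to 1 with K<->P swapped.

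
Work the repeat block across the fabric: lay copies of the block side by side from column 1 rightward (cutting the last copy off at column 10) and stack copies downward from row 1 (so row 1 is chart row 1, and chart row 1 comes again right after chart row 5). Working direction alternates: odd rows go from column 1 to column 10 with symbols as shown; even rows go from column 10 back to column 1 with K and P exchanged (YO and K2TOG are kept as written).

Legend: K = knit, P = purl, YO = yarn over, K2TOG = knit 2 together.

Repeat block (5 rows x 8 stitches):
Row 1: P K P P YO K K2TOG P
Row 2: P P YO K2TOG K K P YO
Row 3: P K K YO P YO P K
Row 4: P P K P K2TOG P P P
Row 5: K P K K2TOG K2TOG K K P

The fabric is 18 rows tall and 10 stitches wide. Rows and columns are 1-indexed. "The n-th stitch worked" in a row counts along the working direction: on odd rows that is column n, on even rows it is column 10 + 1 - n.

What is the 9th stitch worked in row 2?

Result:
K

Derivation:
For row 2: chart row = ((2-1) mod 5) + 1 = 2; this is a WS (even) row.
Chart row 2 tiled across columns 1-10: P P YO K2TOG K K P YO P P
WS: work from column 10 back to column 1 (reverse the tiled row), swapping K<->P (YO and K2TOG unchanged).
Row 2 as worked: K K YO K P P K2TOG YO K K
The 9th stitch worked is K.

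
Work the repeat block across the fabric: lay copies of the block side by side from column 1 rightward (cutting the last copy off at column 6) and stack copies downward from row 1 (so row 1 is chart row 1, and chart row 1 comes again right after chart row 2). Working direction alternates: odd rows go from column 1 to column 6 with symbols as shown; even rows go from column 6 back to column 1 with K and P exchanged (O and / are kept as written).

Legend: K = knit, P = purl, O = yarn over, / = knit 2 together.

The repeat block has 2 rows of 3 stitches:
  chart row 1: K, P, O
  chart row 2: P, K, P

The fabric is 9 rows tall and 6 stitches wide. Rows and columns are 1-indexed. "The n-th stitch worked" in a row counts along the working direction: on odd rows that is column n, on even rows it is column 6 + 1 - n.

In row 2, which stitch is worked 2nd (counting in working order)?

Row 2 uses chart row ((2-1) mod 2)+1 = 2. Row 2 is even, so WS.
Chart row 2 tiled across columns 1-6: P K P P K P
Wrong side: read the tiled row from column 6 down to 1 and exchange K with P (leave O, /).
Row 2 as worked: K P K K P K
Counting 2 along the worked row gives P.

Stitch:
P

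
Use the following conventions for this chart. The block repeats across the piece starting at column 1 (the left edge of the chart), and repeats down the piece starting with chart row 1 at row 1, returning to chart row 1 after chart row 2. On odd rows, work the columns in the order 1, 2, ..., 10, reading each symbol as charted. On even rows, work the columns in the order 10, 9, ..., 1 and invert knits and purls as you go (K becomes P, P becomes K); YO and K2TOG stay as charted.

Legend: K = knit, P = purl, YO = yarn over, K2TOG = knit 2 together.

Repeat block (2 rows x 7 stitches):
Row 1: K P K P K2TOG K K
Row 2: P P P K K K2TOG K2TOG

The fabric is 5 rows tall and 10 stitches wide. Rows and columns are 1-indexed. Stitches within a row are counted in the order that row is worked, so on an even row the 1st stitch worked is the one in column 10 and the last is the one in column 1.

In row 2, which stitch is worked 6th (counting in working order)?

Stitch:
P

Derivation:
Row 2 uses chart row ((2-1) mod 2)+1 = 2. Row 2 is even, so WS.
Chart row 2 tiled across columns 1-10: P P P K K K2TOG K2TOG P P P
WS: work from column 10 back to column 1 (reverse the tiled row), swapping K<->P (YO and K2TOG unchanged).
Row 2 as worked: K K K K2TOG K2TOG P P K K K
Counting 6 along the worked row gives P.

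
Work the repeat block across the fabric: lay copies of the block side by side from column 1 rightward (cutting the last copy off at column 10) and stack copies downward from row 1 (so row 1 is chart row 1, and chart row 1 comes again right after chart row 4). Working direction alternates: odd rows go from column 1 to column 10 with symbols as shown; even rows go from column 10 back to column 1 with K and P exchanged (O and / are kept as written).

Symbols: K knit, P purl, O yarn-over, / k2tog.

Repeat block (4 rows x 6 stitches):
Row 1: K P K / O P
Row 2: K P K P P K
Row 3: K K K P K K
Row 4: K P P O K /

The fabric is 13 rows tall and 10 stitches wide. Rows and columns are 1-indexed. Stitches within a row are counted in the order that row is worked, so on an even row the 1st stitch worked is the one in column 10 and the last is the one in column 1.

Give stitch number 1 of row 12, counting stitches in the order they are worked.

Row 12 uses chart row ((12-1) mod 4)+1 = 4. Row 12 is even, so WS.
Chart row 4 tiled across columns 1-10: K P P O K / K P P O
Wrong side: read the tiled row from column 10 down to 1 and exchange K with P (leave O, /).
Row 12 as worked: O K K P / P O K K P
Stitch 1 in working order -> O

Stitch:
O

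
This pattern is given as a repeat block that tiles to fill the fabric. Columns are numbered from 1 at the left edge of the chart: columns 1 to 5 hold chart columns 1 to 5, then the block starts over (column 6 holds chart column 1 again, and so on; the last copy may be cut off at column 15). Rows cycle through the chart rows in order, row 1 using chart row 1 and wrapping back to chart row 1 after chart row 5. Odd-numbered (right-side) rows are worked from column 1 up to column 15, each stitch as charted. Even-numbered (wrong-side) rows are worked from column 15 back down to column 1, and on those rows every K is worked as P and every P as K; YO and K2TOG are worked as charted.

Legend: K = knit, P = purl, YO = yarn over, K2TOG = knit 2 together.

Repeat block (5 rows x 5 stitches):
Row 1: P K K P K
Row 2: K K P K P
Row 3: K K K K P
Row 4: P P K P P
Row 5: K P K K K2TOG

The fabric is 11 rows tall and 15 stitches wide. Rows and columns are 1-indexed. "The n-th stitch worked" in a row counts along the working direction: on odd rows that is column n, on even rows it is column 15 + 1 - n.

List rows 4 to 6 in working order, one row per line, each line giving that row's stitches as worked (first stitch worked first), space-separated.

== ROWS AS WORKED ==
K K P K K K K P K K K K P K K
K P K K K2TOG K P K K K2TOG K P K K K2TOG
P K P P K P K P P K P K P P K

Derivation:
Row 4: chart row 4, WS - tiled (columns 1-15): P P K P P P P K P P P P K P P; work from column 15 back to 1 with K<->P swapped.
Row 5: chart row 5, RS - tile across columns 1-15 and work as-is.
Row 6: chart row 1, WS - tiled (columns 1-15): P K K P K P K K P K P K K P K; work from column 15 back to 1 with K<->P swapped.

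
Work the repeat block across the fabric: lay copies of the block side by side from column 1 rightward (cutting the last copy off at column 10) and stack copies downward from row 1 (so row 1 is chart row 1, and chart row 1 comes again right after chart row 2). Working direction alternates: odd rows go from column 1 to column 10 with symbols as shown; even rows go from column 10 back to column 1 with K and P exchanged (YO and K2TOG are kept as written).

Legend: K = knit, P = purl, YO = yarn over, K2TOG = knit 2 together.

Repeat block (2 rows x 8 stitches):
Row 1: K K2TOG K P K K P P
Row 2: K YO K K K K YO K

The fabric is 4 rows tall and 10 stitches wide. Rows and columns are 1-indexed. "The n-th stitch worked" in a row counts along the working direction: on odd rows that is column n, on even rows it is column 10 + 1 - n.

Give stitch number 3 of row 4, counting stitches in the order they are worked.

Result:
P

Derivation:
Row 4 uses chart row ((4-1) mod 2)+1 = 2. Row 4 is even, so WS.
Chart row 2 tiled across columns 1-10: K YO K K K K YO K K YO
WS row: flip the tiled sequence (start at column 10) and apply K<->P; YO and K2TOG stay.
Row 4 as worked: YO P P YO P P P P YO P
Counting 3 along the worked row gives P.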